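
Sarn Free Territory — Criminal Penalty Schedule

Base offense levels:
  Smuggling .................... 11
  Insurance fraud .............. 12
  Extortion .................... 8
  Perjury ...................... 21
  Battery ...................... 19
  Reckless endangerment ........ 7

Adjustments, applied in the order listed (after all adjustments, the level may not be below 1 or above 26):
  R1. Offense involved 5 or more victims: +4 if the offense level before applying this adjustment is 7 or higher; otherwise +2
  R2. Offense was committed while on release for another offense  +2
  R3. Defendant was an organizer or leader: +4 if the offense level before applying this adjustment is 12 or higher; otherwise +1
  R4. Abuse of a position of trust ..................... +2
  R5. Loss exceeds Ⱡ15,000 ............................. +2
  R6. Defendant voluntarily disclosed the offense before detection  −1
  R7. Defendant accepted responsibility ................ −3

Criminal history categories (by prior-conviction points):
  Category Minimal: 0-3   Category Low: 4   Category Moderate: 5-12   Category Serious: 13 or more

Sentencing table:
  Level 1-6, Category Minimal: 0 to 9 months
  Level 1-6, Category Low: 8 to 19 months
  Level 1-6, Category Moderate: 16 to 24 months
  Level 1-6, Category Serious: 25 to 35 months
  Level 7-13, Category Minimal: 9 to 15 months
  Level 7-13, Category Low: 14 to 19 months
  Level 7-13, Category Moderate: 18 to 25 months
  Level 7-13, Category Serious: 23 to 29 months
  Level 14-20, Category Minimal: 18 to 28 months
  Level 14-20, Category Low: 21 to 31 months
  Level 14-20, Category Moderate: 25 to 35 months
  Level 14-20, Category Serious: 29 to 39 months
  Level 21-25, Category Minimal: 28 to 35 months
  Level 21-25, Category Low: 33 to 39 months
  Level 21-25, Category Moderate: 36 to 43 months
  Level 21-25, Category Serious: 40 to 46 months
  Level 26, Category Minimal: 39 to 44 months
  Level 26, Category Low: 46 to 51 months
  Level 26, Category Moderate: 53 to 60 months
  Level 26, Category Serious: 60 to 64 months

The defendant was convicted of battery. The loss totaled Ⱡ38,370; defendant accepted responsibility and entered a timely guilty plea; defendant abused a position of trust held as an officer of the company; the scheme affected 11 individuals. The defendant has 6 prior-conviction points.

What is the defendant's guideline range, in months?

36-43 months

Base offense level for battery: 19.
R1 applies (level before this adjustment is 19 ≥ 7, so +4): 19 + 4 = 23.
R4 applies: 23 + 2 = 25.
R5 applies: 25 + 2 = 27.
R7 applies: 27 − 3 = 24.
Final offense level: 24.
Criminal history: 6 prior points → Category Moderate (5-12).
Level 24 falls in the 21-25 band.
Grid: Level 21-25 × Category Moderate = 36-43 months.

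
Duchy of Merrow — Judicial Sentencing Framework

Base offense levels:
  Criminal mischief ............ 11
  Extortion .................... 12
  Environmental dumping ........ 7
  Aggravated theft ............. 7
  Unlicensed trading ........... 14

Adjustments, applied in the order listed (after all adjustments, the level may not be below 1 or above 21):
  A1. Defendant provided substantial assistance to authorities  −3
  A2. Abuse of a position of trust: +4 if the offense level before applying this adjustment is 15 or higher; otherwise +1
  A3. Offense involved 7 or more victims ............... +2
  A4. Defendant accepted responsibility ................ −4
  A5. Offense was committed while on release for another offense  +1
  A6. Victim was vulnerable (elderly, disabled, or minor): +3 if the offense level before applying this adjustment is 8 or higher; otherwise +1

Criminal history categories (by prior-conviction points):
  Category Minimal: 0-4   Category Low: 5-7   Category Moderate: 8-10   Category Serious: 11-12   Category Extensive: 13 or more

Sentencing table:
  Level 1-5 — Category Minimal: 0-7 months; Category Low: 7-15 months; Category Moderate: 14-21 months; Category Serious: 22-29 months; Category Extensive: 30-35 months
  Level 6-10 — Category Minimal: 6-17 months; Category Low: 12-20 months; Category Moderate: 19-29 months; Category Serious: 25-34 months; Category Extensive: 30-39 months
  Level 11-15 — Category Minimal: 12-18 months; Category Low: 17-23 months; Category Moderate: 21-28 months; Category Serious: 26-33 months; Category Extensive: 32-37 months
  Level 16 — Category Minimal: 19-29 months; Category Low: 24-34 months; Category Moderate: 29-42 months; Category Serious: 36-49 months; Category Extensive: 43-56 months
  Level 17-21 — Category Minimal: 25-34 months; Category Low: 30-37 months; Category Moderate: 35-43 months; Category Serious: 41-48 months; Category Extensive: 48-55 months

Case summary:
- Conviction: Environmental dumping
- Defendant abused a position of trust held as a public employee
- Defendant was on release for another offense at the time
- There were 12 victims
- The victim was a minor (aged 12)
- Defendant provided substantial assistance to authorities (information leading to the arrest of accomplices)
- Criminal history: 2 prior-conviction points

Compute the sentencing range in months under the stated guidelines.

Base offense level for environmental dumping: 7.
A1 applies: 7 − 3 = 4.
A2 applies (level before this adjustment is 4 < 15, so +1): 4 + 1 = 5.
A3 applies: 5 + 2 = 7.
A5 applies: 7 + 1 = 8.
A6 applies (level before this adjustment is 8 ≥ 8, so +3): 8 + 3 = 11.
Final offense level: 11.
Criminal history: 2 prior points → Category Minimal (0-4).
Level 11 falls in the 11-15 band.
Grid: Level 11-15 × Category Minimal = 12-18 months.

12-18 months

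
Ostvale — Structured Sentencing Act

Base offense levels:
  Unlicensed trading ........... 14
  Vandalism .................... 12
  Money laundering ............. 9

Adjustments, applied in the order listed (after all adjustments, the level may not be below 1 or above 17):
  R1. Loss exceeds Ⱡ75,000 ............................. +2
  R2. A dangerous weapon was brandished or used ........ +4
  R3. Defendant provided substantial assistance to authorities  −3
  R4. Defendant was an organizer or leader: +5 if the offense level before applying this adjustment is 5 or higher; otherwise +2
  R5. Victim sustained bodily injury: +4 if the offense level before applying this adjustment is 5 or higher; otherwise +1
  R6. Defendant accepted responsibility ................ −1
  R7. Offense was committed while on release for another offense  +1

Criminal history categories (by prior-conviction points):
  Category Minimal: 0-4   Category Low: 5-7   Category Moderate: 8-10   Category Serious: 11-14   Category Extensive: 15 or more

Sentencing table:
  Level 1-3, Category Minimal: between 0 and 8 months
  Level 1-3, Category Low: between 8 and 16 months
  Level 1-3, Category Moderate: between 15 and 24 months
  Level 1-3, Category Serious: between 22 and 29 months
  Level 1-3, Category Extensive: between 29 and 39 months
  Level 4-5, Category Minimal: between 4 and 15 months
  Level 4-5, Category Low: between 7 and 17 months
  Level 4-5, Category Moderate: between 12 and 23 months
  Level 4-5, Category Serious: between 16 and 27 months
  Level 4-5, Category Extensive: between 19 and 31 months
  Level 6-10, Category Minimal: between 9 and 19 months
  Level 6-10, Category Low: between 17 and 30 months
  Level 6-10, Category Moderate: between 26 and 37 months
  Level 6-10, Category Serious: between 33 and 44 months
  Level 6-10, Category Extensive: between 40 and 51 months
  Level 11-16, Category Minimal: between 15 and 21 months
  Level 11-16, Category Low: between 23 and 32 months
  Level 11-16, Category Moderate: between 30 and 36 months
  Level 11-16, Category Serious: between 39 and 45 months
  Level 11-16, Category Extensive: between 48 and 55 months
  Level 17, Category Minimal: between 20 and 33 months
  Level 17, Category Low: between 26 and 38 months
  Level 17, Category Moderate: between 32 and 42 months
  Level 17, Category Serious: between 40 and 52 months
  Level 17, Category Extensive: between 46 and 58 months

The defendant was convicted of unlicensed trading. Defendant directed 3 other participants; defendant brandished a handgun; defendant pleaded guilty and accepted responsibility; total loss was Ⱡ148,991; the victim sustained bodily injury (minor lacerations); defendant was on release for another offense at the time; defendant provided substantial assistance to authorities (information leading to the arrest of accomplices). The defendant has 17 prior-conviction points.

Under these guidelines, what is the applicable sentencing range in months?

46-58 months

Base offense level for unlicensed trading: 14.
R1 applies: 14 + 2 = 16.
R2 applies: 16 + 4 = 20.
R3 applies: 20 − 3 = 17.
R4 applies (level before this adjustment is 17 ≥ 5, so +5): 17 + 5 = 22.
R5 applies (level before this adjustment is 22 ≥ 5, so +4): 22 + 4 = 26.
R6 applies: 26 − 1 = 25.
R7 applies: 25 + 1 = 26.
Level 26 exceeds the maximum of 17; capped at 17.
Final offense level: 17.
Criminal history: 17 prior points → Category Extensive (15+).
Level 17 falls in the 17 band.
Grid: Level 17 × Category Extensive = 46-58 months.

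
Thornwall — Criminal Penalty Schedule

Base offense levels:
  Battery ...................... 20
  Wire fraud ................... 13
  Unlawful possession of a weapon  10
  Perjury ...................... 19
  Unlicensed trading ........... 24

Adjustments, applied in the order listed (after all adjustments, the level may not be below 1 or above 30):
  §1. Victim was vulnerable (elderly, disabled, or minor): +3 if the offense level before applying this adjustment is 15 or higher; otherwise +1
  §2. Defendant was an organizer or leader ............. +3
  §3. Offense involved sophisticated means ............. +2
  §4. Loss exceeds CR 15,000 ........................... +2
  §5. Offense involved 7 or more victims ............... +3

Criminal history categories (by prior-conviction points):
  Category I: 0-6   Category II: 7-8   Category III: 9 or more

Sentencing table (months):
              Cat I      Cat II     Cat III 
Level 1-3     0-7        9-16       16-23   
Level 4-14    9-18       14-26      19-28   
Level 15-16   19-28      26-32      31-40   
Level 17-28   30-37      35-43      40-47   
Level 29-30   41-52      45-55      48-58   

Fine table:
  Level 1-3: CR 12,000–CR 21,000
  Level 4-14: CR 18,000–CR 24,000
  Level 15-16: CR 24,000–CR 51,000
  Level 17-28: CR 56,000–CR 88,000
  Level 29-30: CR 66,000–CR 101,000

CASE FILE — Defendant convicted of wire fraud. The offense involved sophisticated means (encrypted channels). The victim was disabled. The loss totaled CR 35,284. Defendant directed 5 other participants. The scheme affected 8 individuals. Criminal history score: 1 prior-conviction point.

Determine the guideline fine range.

CR 56,000–CR 88,000

Base offense level for wire fraud: 13.
§1 applies (level before this adjustment is 13 < 15, so +1): 13 + 1 = 14.
§2 applies: 14 + 3 = 17.
§3 applies: 17 + 2 = 19.
§4 applies: 19 + 2 = 21.
§5 applies: 21 + 3 = 24.
Final offense level: 24.
Level 24 falls in the 17-28 band.
Fine table: Level 17-28 → CR 56,000–CR 88,000.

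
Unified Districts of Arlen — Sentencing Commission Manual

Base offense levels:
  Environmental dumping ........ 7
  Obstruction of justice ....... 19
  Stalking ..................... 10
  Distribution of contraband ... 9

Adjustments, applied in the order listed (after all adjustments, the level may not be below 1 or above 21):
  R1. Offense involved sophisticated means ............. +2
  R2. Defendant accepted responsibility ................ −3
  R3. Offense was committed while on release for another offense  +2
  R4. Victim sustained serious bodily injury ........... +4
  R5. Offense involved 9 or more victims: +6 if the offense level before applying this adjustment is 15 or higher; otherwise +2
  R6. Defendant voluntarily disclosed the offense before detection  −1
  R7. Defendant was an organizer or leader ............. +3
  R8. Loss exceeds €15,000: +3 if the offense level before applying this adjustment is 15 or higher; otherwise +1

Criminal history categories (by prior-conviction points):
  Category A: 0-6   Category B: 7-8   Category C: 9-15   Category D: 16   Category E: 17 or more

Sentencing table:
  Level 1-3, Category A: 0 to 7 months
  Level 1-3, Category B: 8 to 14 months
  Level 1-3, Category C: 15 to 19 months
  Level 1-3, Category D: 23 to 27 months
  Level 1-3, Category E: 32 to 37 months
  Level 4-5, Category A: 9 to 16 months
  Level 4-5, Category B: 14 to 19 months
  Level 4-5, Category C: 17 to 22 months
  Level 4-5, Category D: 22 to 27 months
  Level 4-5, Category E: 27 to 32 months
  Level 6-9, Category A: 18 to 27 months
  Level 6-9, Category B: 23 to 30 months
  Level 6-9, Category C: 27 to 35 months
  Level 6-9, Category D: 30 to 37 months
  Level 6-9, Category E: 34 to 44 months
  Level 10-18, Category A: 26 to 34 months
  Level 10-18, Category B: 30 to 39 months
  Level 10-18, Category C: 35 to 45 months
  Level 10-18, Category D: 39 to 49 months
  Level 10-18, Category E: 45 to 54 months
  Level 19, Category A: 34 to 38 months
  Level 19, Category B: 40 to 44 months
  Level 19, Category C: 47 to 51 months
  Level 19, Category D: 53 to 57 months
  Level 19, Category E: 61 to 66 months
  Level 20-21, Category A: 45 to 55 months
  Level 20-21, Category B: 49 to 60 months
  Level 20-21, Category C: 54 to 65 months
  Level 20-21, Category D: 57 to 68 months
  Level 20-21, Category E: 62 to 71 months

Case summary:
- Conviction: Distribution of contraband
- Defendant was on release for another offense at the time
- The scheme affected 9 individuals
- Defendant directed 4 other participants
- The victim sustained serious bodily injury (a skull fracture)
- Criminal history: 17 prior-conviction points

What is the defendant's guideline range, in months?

Base offense level for distribution of contraband: 9.
R1 does not apply.
R3 applies: 9 + 2 = 11.
R4 applies: 11 + 4 = 15.
R5 applies (level before this adjustment is 15 ≥ 15, so +6): 15 + 6 = 21.
R6 does not apply.
R7 applies: 21 + 3 = 24.
R8 does not apply.
Level 24 exceeds the maximum of 21; capped at 21.
Final offense level: 21.
Criminal history: 17 prior points → Category E (17+).
Level 21 falls in the 20-21 band.
Grid: Level 20-21 × Category E = 62-71 months.

62-71 months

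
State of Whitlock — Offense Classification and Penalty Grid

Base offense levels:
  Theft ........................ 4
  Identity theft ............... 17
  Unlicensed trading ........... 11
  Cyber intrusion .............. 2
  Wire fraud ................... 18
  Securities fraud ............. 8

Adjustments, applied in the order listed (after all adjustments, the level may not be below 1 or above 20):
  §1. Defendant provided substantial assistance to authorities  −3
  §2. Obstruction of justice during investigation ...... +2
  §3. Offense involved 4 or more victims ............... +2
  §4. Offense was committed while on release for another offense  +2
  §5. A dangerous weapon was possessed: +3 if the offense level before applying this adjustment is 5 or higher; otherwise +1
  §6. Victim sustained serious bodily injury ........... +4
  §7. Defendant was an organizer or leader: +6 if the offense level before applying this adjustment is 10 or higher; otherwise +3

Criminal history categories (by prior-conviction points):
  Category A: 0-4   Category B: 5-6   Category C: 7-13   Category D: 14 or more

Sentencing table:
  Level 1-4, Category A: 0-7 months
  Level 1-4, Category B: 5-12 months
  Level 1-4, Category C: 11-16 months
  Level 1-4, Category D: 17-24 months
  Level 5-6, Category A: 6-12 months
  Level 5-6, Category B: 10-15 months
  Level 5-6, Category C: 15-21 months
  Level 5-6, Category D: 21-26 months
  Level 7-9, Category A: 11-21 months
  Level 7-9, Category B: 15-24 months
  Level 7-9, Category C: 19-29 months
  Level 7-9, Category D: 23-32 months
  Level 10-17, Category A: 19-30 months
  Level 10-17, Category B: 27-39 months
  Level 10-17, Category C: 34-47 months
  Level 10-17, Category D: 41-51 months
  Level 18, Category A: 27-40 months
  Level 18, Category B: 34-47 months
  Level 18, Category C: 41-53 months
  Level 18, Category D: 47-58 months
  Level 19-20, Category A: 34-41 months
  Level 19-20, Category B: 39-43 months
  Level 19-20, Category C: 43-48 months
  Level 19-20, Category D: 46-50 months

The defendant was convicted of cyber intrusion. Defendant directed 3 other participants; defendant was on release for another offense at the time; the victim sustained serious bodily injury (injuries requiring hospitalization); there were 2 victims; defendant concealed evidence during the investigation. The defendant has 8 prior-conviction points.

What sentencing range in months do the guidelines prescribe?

34-47 months

Base offense level for cyber intrusion: 2.
§1 does not apply.
§2 applies: 2 + 2 = 4.
§3 does not apply.
§4 applies: 4 + 2 = 6.
§5 does not apply.
§6 applies: 6 + 4 = 10.
§7 applies (level before this adjustment is 10 ≥ 10, so +6): 10 + 6 = 16.
Final offense level: 16.
Criminal history: 8 prior points → Category C (7-13).
Level 16 falls in the 10-17 band.
Grid: Level 10-17 × Category C = 34-47 months.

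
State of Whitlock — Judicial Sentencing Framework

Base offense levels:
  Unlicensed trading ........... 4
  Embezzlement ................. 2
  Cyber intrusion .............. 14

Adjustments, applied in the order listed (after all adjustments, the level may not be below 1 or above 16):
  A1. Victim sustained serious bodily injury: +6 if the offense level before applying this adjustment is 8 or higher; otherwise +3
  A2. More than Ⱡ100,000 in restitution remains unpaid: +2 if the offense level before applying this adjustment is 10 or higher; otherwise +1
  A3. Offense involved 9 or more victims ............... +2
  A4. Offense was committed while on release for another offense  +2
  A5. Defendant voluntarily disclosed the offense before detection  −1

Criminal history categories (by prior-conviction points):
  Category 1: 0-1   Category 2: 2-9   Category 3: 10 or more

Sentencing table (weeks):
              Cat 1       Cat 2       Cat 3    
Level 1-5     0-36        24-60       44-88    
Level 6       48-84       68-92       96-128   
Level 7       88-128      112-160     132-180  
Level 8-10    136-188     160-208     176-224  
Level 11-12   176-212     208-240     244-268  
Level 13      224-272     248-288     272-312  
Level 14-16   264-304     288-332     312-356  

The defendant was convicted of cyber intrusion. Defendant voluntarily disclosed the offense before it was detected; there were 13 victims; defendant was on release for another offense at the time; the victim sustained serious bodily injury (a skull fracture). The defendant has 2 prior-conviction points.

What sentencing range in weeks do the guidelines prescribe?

288-332 weeks

Base offense level for cyber intrusion: 14.
A1 applies (level before this adjustment is 14 ≥ 8, so +6): 14 + 6 = 20.
A3 applies: 20 + 2 = 22.
A4 applies: 22 + 2 = 24.
A5 applies: 24 − 1 = 23.
Level 23 exceeds the maximum of 16; capped at 16.
Final offense level: 16.
Criminal history: 2 prior points → Category 2 (2-9).
Level 16 falls in the 14-16 band.
Grid: Level 14-16 × Category 2 = 288-332 weeks.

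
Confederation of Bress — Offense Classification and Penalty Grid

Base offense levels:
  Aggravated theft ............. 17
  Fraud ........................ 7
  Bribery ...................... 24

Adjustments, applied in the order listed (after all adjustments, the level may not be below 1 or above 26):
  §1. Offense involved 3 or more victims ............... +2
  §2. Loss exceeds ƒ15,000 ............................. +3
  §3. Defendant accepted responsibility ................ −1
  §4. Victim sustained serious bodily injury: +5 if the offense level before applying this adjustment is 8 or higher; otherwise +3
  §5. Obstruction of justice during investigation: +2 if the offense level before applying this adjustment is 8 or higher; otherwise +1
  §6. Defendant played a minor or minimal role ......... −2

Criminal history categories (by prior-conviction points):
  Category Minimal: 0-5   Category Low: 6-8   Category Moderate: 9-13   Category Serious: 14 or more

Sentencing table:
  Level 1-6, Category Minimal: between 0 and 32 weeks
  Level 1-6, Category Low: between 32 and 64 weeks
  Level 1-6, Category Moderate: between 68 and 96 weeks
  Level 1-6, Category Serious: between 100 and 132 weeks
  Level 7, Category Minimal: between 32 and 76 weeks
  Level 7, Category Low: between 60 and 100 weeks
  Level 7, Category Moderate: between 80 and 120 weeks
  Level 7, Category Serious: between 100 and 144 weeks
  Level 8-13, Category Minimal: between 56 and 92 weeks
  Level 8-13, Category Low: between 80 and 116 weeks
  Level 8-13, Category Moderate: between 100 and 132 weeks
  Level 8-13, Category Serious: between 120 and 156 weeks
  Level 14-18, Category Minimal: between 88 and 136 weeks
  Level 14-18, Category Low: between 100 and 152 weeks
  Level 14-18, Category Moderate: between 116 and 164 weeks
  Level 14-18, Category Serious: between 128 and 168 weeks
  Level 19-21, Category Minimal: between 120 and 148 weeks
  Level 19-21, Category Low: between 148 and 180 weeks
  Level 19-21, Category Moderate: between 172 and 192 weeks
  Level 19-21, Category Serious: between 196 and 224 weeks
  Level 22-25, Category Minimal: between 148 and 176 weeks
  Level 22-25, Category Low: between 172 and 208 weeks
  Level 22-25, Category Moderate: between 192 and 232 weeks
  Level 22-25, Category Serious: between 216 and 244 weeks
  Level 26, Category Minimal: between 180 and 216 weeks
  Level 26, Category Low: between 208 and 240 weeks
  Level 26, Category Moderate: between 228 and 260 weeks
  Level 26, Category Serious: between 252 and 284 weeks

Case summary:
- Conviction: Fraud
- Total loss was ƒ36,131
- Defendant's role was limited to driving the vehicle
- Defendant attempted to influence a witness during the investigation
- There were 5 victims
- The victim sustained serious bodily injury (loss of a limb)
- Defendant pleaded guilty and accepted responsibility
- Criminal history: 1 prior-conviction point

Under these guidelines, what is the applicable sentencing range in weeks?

Base offense level for fraud: 7.
§1 applies: 7 + 2 = 9.
§2 applies: 9 + 3 = 12.
§3 applies: 12 − 1 = 11.
§4 applies (level before this adjustment is 11 ≥ 8, so +5): 11 + 5 = 16.
§5 applies (level before this adjustment is 16 ≥ 8, so +2): 16 + 2 = 18.
§6 applies: 18 − 2 = 16.
Final offense level: 16.
Criminal history: 1 prior point → Category Minimal (0-5).
Level 16 falls in the 14-18 band.
Grid: Level 14-18 × Category Minimal = 88-136 weeks.

88-136 weeks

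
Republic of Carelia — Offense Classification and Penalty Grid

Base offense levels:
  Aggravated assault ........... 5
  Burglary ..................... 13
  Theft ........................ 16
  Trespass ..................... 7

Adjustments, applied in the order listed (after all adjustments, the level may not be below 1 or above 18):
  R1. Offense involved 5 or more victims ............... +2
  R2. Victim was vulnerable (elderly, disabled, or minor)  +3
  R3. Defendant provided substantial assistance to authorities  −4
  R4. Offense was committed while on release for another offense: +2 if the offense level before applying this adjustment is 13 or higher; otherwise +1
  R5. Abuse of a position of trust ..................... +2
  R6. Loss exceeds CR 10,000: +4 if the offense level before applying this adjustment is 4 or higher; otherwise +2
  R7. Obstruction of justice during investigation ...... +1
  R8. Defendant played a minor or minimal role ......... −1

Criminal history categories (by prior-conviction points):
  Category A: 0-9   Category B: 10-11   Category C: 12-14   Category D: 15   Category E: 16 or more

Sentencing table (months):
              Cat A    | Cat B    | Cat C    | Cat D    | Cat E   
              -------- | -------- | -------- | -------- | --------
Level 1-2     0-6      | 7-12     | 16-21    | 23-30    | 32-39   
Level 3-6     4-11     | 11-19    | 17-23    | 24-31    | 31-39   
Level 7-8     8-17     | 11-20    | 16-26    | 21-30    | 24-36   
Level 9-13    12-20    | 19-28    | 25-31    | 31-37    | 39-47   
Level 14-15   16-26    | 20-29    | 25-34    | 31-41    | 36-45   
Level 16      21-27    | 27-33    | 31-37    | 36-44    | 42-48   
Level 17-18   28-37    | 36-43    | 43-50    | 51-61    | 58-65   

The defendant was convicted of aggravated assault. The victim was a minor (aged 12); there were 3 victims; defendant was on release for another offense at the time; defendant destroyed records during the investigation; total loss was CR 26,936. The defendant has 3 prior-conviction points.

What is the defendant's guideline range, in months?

Base offense level for aggravated assault: 5.
R2 applies: 5 + 3 = 8.
R4 applies (level before this adjustment is 8 < 13, so +1): 8 + 1 = 9.
R5 does not apply.
R6 applies (level before this adjustment is 9 ≥ 4, so +4): 9 + 4 = 13.
R7 applies: 13 + 1 = 14.
Final offense level: 14.
Criminal history: 3 prior points → Category A (0-9).
Level 14 falls in the 14-15 band.
Grid: Level 14-15 × Category A = 16-26 months.

16-26 months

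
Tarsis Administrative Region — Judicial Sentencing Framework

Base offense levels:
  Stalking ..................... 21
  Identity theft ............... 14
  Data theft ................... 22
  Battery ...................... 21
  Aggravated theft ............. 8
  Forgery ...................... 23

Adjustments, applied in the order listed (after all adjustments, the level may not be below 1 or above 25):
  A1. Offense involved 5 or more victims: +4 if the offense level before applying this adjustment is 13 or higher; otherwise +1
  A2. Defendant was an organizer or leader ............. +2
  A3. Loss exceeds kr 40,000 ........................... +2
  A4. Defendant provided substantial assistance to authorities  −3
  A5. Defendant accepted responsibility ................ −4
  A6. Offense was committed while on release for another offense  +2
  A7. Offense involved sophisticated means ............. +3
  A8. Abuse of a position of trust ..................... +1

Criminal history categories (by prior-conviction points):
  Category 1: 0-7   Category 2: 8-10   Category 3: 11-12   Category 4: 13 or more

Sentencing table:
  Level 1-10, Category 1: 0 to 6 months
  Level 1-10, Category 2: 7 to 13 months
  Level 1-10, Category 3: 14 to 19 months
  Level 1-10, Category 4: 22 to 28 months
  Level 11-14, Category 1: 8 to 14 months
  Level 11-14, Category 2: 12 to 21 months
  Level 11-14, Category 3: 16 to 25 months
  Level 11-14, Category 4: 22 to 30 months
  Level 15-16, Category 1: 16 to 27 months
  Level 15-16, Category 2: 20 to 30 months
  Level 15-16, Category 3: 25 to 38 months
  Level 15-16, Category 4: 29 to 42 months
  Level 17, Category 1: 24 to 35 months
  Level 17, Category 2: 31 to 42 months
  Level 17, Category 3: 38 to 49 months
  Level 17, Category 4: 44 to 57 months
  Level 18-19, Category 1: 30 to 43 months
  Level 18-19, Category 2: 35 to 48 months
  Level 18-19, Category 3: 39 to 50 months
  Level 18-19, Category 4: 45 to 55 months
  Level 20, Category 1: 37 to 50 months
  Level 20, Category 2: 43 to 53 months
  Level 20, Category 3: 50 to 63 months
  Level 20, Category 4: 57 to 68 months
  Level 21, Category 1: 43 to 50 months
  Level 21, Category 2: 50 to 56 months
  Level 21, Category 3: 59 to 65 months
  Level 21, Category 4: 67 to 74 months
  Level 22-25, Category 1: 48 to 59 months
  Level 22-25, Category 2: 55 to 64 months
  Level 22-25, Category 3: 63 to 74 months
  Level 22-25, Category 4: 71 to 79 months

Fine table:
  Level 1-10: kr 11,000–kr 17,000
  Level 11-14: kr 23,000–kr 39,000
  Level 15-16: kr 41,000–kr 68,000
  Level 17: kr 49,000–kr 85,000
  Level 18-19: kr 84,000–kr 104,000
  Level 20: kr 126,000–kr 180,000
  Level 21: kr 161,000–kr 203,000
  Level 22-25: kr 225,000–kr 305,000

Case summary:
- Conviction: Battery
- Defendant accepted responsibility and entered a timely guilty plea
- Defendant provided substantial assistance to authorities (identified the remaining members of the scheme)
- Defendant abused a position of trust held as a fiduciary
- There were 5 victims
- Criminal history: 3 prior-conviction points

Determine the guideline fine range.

kr 84,000–kr 104,000

Base offense level for battery: 21.
A1 applies (level before this adjustment is 21 ≥ 13, so +4): 21 + 4 = 25.
A4 applies: 25 − 3 = 22.
A5 applies: 22 − 4 = 18.
A7 does not apply.
A8 applies: 18 + 1 = 19.
Final offense level: 19.
Level 19 falls in the 18-19 band.
Fine table: Level 18-19 → kr 84,000–kr 104,000.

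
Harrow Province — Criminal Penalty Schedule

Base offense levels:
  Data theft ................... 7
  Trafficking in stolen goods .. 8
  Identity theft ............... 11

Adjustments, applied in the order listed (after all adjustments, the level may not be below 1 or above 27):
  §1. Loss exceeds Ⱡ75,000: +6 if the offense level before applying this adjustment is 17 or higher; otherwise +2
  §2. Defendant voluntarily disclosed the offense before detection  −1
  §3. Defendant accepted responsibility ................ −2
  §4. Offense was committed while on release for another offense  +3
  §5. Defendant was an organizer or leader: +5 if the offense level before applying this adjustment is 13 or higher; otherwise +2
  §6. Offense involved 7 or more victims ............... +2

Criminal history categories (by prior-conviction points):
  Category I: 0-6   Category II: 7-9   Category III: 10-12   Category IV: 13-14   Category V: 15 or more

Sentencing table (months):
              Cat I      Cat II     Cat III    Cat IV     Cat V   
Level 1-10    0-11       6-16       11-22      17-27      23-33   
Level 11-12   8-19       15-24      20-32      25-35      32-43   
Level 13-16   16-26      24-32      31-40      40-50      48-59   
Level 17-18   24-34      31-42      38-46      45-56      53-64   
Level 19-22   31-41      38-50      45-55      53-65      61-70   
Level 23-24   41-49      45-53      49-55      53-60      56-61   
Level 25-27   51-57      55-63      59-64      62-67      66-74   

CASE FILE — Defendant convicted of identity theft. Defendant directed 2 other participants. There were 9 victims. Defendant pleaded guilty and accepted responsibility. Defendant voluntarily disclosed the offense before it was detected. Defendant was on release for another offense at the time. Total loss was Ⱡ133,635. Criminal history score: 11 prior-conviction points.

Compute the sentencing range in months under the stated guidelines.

Base offense level for identity theft: 11.
§1 applies (level before this adjustment is 11 < 17, so +2): 11 + 2 = 13.
§2 applies: 13 − 1 = 12.
§3 applies: 12 − 2 = 10.
§4 applies: 10 + 3 = 13.
§5 applies (level before this adjustment is 13 ≥ 13, so +5): 13 + 5 = 18.
§6 applies: 18 + 2 = 20.
Final offense level: 20.
Criminal history: 11 prior points → Category III (10-12).
Level 20 falls in the 19-22 band.
Grid: Level 19-22 × Category III = 45-55 months.

45-55 months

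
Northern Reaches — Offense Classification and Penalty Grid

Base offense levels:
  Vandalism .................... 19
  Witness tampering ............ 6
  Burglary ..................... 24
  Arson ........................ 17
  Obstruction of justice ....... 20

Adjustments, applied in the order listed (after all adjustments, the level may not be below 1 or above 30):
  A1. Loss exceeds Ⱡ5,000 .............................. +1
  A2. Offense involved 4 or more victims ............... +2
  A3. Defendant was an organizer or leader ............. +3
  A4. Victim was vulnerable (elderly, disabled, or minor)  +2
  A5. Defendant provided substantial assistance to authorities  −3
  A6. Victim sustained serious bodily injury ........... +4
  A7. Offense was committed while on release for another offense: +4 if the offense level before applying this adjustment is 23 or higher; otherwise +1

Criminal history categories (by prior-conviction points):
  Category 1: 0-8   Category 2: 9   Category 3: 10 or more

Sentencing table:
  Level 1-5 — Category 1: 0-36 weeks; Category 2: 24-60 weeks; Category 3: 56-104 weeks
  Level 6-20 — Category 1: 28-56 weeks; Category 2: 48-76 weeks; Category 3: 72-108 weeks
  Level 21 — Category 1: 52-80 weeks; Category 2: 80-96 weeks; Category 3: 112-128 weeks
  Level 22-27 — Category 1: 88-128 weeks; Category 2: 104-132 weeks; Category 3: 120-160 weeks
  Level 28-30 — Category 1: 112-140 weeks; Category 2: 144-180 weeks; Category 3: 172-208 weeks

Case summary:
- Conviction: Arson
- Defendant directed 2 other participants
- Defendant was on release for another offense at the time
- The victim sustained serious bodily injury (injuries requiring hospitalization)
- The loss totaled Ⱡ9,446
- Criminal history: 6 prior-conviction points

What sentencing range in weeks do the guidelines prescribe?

Base offense level for arson: 17.
A1 applies: 17 + 1 = 18.
A3 applies: 18 + 3 = 21.
A6 applies: 21 + 4 = 25.
A7 applies (level before this adjustment is 25 ≥ 23, so +4): 25 + 4 = 29.
Final offense level: 29.
Criminal history: 6 prior points → Category 1 (0-8).
Level 29 falls in the 28-30 band.
Grid: Level 28-30 × Category 1 = 112-140 weeks.

112-140 weeks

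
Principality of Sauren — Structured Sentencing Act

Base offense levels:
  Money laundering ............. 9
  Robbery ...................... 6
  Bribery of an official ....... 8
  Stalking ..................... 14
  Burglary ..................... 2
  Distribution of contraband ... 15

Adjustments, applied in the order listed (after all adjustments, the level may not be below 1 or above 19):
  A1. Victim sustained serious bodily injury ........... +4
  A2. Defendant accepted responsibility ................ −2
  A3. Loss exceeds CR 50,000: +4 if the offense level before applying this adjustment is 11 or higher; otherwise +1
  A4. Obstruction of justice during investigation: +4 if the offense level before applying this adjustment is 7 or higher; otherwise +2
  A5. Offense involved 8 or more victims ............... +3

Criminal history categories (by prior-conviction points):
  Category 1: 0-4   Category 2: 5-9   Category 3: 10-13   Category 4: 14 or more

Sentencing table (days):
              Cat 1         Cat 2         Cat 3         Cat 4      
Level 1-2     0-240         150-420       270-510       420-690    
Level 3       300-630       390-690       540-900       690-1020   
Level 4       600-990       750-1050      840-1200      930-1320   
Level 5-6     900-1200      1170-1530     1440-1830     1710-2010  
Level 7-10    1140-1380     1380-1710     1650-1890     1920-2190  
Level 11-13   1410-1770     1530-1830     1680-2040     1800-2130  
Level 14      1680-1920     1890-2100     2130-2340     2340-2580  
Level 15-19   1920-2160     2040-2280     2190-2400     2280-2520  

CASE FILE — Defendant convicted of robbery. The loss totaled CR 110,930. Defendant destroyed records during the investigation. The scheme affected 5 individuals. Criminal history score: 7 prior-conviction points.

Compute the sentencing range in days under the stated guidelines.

1530-1830 days

Base offense level for robbery: 6.
A2 does not apply.
A3 applies (level before this adjustment is 6 < 11, so +1): 6 + 1 = 7.
A4 applies (level before this adjustment is 7 ≥ 7, so +4): 7 + 4 = 11.
Final offense level: 11.
Criminal history: 7 prior points → Category 2 (5-9).
Level 11 falls in the 11-13 band.
Grid: Level 11-13 × Category 2 = 1530-1830 days.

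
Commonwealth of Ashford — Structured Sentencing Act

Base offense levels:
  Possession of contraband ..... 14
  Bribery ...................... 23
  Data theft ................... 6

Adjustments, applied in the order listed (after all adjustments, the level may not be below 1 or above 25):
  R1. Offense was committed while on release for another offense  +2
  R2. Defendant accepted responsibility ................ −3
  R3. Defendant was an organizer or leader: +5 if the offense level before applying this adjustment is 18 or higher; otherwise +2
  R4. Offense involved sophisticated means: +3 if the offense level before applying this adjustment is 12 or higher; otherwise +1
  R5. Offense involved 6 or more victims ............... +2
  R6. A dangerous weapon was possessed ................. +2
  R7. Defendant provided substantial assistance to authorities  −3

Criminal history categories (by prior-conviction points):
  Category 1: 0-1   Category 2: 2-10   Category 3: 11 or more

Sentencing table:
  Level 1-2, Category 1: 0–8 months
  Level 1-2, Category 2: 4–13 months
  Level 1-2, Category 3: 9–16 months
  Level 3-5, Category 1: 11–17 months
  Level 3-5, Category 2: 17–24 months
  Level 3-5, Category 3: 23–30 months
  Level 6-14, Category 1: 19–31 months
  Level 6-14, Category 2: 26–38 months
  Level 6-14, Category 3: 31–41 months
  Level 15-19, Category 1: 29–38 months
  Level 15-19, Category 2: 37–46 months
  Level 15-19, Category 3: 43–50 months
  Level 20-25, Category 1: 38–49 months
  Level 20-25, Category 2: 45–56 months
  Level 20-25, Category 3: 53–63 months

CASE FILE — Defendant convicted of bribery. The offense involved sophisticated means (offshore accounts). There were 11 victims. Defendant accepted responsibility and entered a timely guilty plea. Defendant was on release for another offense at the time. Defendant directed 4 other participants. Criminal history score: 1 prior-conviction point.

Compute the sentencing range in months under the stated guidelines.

Base offense level for bribery: 23.
R1 applies: 23 + 2 = 25.
R2 applies: 25 − 3 = 22.
R3 applies (level before this adjustment is 22 ≥ 18, so +5): 22 + 5 = 27.
R4 applies (level before this adjustment is 27 ≥ 12, so +3): 27 + 3 = 30.
R5 applies: 30 + 2 = 32.
R6 does not apply.
R7 does not apply.
Level 32 exceeds the maximum of 25; capped at 25.
Final offense level: 25.
Criminal history: 1 prior point → Category 1 (0-1).
Level 25 falls in the 20-25 band.
Grid: Level 20-25 × Category 1 = 38-49 months.

38-49 months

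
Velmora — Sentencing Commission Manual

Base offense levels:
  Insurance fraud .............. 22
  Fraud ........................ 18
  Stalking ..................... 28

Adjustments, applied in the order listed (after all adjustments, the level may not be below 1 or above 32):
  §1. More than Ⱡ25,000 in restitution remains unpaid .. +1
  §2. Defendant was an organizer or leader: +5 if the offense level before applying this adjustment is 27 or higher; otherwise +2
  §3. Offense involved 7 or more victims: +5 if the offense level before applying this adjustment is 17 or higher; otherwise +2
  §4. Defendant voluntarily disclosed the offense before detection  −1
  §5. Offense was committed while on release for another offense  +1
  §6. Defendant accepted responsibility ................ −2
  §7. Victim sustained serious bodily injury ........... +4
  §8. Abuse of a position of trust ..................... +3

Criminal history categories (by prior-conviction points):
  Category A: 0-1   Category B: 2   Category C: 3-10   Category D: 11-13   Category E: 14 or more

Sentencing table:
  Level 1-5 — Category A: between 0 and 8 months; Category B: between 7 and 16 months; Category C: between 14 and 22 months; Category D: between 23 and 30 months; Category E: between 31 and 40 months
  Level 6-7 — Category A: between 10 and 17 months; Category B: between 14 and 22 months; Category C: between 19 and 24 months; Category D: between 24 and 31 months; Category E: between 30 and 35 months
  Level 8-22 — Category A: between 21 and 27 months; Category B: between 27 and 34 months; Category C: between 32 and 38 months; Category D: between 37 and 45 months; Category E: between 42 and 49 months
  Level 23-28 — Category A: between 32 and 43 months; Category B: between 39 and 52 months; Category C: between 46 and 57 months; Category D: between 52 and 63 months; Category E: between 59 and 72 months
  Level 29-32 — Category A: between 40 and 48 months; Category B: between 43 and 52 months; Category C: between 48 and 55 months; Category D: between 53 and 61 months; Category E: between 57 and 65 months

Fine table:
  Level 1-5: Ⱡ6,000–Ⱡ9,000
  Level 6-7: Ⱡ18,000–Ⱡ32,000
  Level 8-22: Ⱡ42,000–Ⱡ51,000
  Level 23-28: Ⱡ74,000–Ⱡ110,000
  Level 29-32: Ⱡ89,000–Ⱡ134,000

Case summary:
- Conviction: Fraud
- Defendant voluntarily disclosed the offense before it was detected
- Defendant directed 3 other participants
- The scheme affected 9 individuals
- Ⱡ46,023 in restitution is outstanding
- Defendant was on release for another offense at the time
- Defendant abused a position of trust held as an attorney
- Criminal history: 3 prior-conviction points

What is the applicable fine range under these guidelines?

Ⱡ89,000–Ⱡ134,000

Base offense level for fraud: 18.
§1 applies: 18 + 1 = 19.
§2 applies (level before this adjustment is 19 < 27, so +2): 19 + 2 = 21.
§3 applies (level before this adjustment is 21 ≥ 17, so +5): 21 + 5 = 26.
§4 applies: 26 − 1 = 25.
§5 applies: 25 + 1 = 26.
§6 does not apply.
§8 applies: 26 + 3 = 29.
Final offense level: 29.
Level 29 falls in the 29-32 band.
Fine table: Level 29-32 → Ⱡ89,000–Ⱡ134,000.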